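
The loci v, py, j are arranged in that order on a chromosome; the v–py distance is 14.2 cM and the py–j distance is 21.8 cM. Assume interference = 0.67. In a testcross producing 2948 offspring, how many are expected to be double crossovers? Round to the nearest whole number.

30

Map distances give recombination frequencies of 0.142 and 0.218 for the two intervals.
With interference 0.67 (so coincidence = 0.33), expected double-crossover frequency = 0.142 × 0.218 × 0.33 = 0.01022.
Expected number = 0.01022 × 2948 = 30.12 ≈ 30.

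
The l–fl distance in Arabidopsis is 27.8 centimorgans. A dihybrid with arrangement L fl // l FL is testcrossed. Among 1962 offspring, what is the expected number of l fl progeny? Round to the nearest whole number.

A map distance of 27.8 centimorgans corresponds to a recombination frequency of 0.278.
The F1 is L fl / l FL, so l fl is a recombinant gamete class with expected frequency r/2 = 0.278/2 = 0.1390.
Expected number = 0.1390 × 1962 = 272.72 ≈ 273.

273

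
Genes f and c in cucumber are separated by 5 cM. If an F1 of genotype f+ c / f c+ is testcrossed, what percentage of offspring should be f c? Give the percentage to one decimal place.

2.5%

A map distance of 5 cM corresponds to a recombination frequency of 0.050.
The F1 is f+ c / f c+, so f c is a recombinant gamete class with expected frequency r/2 = 0.050/2 = 0.0250.
That is 0.0250 = 2.5% of the progeny.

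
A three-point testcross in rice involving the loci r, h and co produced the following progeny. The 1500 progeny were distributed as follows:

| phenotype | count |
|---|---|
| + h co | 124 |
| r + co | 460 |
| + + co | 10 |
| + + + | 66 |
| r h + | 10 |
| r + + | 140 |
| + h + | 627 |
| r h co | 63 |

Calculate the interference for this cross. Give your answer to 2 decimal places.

The two most frequent reciprocal classes, + h + and r + co, are the parental types, so the F1 was + h + / r + co.
The two rarest classes, r h + and + + co, are the double crossovers. Comparing them with the parentals, only the r allele has switched, so r is the middle locus and the order is h – r – co.
h–r: (129 + 20)/1500 = 0.0993; r–co: (264 + 20)/1500 = 0.1893.
Expected DCO frequency = 0.0993 × 0.1893 ≈ 0.01880; observed = 20/1500 ≈ 0.01333.
Coefficient of coincidence = 0.01333/0.01880 ≈ 0.71; interference = 1 − 0.71 = 0.29.

0.29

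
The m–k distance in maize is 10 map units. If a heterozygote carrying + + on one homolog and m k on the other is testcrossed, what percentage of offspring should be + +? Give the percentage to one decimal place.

45.0%

A map distance of 10 map units corresponds to a recombination frequency of 0.100.
The F1 is + + / m k, so + + is a parental gamete class with expected frequency (1 − r)/2 = 0.900/2 = 0.4500.
That is 0.4500 = 45.0% of the progeny.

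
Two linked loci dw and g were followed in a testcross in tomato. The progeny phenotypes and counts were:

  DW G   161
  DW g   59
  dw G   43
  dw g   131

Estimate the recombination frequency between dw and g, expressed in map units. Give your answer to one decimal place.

25.9 map units

The two most frequent classes, DW G (161) and dw g (131), are the parental types, so the F1 was DW G / dw g.
The recombinant classes are DW g and dw G: 59 + 43 = 102.
Recombination frequency = 102/394 = 0.2589 ≈ 25.9%, i.e. 25.9 map units.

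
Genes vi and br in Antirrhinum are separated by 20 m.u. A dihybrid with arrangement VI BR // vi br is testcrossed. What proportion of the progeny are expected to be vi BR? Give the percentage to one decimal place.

A map distance of 20 m.u. corresponds to a recombination frequency of 0.200.
The F1 is VI BR / vi br, so vi BR is a recombinant gamete class with expected frequency r/2 = 0.200/2 = 0.1000.
That is 0.1000 = 10.0% of the progeny.

10.0%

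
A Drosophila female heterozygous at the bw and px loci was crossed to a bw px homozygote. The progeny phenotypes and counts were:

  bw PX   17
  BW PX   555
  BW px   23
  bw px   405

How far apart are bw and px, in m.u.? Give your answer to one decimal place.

4.0 m.u.

The two most frequent classes, BW PX (555) and bw px (405), are the parental types, so the F1 was BW PX / bw px.
The recombinant classes are BW px and bw PX: 23 + 17 = 40.
Recombination frequency = 40/1000 = 0.0400 ≈ 4.0%, i.e. 4.0 m.u.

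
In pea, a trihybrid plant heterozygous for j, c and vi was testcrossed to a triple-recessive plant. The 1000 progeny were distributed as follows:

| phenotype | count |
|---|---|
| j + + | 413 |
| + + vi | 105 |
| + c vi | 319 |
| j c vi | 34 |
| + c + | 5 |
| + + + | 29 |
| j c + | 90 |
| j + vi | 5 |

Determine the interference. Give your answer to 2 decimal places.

0.33

The two most frequent reciprocal classes, j + + and + c vi, are the parental types, so the F1 was j + + / + c vi.
The two rarest classes, j + vi and + c +, are the double crossovers. Comparing them with the parentals, only the vi allele has switched, so vi is the middle locus and the order is j – vi – c.
j–vi: (63 + 10)/1000 = 0.0730; vi–c: (195 + 10)/1000 = 0.2050.
Expected DCO frequency = 0.0730 × 0.2050 ≈ 0.01496; observed = 10/1000 ≈ 0.01000.
Coefficient of coincidence = 0.01000/0.01496 ≈ 0.67; interference = 1 − 0.67 = 0.33.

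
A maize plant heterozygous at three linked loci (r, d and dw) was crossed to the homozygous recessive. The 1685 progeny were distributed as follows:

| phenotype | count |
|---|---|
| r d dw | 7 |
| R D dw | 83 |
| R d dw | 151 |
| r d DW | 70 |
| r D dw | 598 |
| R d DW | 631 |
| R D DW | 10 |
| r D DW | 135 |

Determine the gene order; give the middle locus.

The two most frequent reciprocal classes, R d DW and r D dw, are the parental types, so the F1 was R d DW / r D dw.
The two rarest classes, R D DW and r d dw, are the double crossovers. Comparing them with the parentals, only the d allele has switched, so d is the middle locus and the order is dw – d – r.

d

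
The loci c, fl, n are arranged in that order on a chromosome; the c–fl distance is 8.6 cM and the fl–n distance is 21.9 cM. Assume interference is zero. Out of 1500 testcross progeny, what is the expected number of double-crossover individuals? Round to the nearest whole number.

28

Map distances give recombination frequencies of 0.086 and 0.219 for the two intervals.
With no interference, expected double-crossover frequency = 0.086 × 0.219 = 0.01883.
Expected number = 0.01883 × 1500 = 28.25 ≈ 28.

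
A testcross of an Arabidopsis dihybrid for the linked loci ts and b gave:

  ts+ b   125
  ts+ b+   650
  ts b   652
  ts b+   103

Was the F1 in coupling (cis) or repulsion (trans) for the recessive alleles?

The two most frequent classes are ts+ b+ (650) and ts b (652); these are the parental (non-recombinant) types.
So the F1 carried ts+ b+ on one chromosome and ts b on the other — the recessive alleles are on the same chromosome (cis / coupling).

cis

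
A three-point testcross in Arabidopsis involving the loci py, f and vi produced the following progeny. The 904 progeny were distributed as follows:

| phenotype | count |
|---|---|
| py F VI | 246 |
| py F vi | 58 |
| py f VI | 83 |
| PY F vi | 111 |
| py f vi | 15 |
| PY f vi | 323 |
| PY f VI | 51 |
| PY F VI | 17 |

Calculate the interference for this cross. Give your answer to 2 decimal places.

0.09

The two most frequent reciprocal classes, PY f vi and py F VI, are the parental types, so the F1 was PY f vi / py F VI.
The two rarest classes, py f vi and PY F VI, are the double crossovers. Comparing them with the parentals, only the py allele has switched, so py is the middle locus and the order is vi – py – f.
vi–py: (109 + 32)/904 = 0.1560; py–f: (194 + 32)/904 = 0.2500.
Expected DCO frequency = 0.1560 × 0.2500 ≈ 0.03900; observed = 32/904 ≈ 0.03540.
Coefficient of coincidence = 0.03540/0.03900 ≈ 0.91; interference = 1 − 0.91 = 0.09.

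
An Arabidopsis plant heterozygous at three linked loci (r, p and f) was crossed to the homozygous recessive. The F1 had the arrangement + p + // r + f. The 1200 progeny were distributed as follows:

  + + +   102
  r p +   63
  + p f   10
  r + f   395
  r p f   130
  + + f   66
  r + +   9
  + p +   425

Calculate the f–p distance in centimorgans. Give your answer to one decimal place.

The two rarest classes, + p f and r + +, are the double crossovers. Comparing them with the parentals, only the f allele has switched, so f is the middle locus and the order is p – f – r.
Crossovers in the p–f interval produce the single-crossover classes + + + and r p f (102 + 130 = 232) plus the double crossovers (19).
RF(p–f) = (232 + 19) / 1200 = 251/1200 = 0.2092 → 20.9 centimorgans.

20.9 centimorgans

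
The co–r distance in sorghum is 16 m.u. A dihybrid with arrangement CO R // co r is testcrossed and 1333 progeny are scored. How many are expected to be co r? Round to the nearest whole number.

A map distance of 16 m.u. corresponds to a recombination frequency of 0.160.
The F1 is CO R / co r, so co r is a parental gamete class with expected frequency (1 − r)/2 = 0.840/2 = 0.4200.
Expected number = 0.4200 × 1333 = 559.86 ≈ 560.

560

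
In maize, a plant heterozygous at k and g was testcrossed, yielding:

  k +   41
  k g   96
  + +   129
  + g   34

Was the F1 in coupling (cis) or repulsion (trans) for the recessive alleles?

The two most frequent classes are + + (129) and k g (96); these are the parental (non-recombinant) types.
So the F1 carried + + on one chromosome and k g on the other — the recessive alleles are on the same chromosome (cis / coupling).

cis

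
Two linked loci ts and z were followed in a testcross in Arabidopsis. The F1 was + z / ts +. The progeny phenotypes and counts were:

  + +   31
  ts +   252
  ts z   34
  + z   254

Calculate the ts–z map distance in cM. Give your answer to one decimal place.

11.4 cM

The recombinant classes are + + and ts z: 31 + 34 = 65.
Recombination frequency = 65/571 = 0.1138 ≈ 11.4%, i.e. 11.4 cM.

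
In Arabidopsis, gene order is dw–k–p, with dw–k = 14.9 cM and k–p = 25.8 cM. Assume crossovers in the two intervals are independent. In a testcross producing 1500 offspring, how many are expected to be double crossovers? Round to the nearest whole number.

Map distances give recombination frequencies of 0.149 and 0.258 for the two intervals.
With no interference, expected double-crossover frequency = 0.149 × 0.258 = 0.03844.
Expected number = 0.03844 × 1500 = 57.66 ≈ 58.

58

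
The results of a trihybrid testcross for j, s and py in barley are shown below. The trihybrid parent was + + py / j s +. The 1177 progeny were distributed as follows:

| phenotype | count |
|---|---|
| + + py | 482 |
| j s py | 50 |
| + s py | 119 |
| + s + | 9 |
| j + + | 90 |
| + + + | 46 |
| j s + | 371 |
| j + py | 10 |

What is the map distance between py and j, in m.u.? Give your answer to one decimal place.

The two rarest classes, j + py and + s +, are the double crossovers. Comparing them with the parentals, only the j allele has switched, so j is the middle locus and the order is s – j – py.
Crossovers in the j–py interval produce the single-crossover classes + + + and j s py (46 + 50 = 96) plus the double crossovers (19).
RF(j–py) = (96 + 19) / 1177 = 115/1177 = 0.0977 → 9.8 m.u.

9.8 m.u.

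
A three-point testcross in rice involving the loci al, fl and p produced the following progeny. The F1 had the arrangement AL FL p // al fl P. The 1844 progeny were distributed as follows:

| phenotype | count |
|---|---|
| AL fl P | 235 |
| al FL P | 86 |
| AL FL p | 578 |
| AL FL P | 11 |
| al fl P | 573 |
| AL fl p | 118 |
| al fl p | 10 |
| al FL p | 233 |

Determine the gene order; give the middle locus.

The two rarest classes, AL FL P and al fl p, are the double crossovers. Comparing them with the parentals, only the p allele has switched, so p is the middle locus and the order is fl – p – al.

p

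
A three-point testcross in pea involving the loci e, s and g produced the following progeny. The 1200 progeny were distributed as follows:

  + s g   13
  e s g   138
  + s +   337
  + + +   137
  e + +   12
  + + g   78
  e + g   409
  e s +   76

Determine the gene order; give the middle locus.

g

The two most frequent reciprocal classes, + s + and e + g, are the parental types, so the F1 was + s + / e + g.
The two rarest classes, + s g and e + +, are the double crossovers. Comparing them with the parentals, only the g allele has switched, so g is the middle locus and the order is s – g – e.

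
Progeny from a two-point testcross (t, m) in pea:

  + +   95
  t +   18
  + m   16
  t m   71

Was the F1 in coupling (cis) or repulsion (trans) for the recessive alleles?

The two most frequent classes are + + (95) and t m (71); these are the parental (non-recombinant) types.
So the F1 carried + + on one chromosome and t m on the other — the recessive alleles are on the same chromosome (cis / coupling).

cis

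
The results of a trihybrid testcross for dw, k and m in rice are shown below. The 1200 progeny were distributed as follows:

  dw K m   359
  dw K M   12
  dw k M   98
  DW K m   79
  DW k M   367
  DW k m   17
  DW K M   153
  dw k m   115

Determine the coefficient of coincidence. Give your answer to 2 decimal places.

The two most frequent reciprocal classes, dw K m and DW k M, are the parental types, so the F1 was dw K m / DW k M.
The two rarest classes, dw K M and DW k m, are the double crossovers. Comparing them with the parentals, only the m allele has switched, so m is the middle locus and the order is dw – m – k.
dw–m: (177 + 29)/1200 = 0.1717; m–k: (268 + 29)/1200 = 0.2475.
Expected DCO frequency = 0.1717 × 0.2475 ≈ 0.04250; observed = 29/1200 ≈ 0.02417.
Coefficient of coincidence = 0.02417/0.04250 ≈ 0.57.

0.57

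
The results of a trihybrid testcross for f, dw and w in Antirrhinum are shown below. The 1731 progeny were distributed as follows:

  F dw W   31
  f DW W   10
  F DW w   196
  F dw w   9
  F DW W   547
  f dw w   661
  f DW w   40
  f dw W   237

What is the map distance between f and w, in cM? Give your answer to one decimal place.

26.1 cM

The two most frequent reciprocal classes, F DW W and f dw w, are the parental types, so the F1 was F DW W / f dw w.
The two rarest classes, f DW W and F dw w, are the double crossovers. Comparing them with the parentals, only the f allele has switched, so f is the middle locus and the order is dw – f – w.
Crossovers in the f–w interval produce the single-crossover classes F DW w and f dw W (196 + 237 = 433) plus the double crossovers (19).
RF(f–w) = (433 + 19) / 1731 = 452/1731 = 0.2611 → 26.1 cM.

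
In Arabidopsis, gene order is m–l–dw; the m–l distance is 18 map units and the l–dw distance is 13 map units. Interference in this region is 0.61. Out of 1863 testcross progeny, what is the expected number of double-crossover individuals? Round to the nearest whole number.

17

Map distances give recombination frequencies of 0.180 and 0.130 for the two intervals.
With interference 0.61 (so coincidence = 0.39), expected double-crossover frequency = 0.180 × 0.130 × 0.39 = 0.00913.
Expected number = 0.00913 × 1863 = 17.00 ≈ 17.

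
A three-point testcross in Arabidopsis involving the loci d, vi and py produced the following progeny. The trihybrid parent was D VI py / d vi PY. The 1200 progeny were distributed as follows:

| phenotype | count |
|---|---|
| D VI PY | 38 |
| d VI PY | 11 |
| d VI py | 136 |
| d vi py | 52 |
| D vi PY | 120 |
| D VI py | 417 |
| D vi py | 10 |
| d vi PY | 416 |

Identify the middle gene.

vi

The two rarest classes, D vi py and d VI PY, are the double crossovers. Comparing them with the parentals, only the vi allele has switched, so vi is the middle locus and the order is py – vi – d.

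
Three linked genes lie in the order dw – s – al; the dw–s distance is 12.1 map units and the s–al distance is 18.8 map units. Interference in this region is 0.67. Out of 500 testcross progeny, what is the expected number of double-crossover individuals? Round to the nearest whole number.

Map distances give recombination frequencies of 0.121 and 0.188 for the two intervals.
With interference 0.67 (so coincidence = 0.33), expected double-crossover frequency = 0.121 × 0.188 × 0.33 = 0.00751.
Expected number = 0.00751 × 500 = 3.75 ≈ 4.

4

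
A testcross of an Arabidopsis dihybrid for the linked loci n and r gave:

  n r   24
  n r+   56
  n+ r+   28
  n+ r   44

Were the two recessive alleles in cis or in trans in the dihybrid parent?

trans

The two most frequent classes are n+ r (44) and n r+ (56); these are the parental (non-recombinant) types.
So the F1 carried n+ r on one chromosome and n r+ on the other — the recessive alleles are on opposite chromosomes (trans / repulsion).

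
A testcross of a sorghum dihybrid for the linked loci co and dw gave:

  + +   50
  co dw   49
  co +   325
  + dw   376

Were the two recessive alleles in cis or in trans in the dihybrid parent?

The two most frequent classes are + dw (376) and co + (325); these are the parental (non-recombinant) types.
So the F1 carried + dw on one chromosome and co + on the other — the recessive alleles are on opposite chromosomes (trans / repulsion).

trans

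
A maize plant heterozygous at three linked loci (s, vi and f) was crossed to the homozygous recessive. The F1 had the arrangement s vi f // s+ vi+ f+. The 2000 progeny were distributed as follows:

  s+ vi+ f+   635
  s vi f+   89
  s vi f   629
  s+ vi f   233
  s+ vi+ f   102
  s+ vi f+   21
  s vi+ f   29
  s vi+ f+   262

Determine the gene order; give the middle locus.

vi

The two rarest classes, s vi+ f and s+ vi f+, are the double crossovers. Comparing them with the parentals, only the vi allele has switched, so vi is the middle locus and the order is f – vi – s.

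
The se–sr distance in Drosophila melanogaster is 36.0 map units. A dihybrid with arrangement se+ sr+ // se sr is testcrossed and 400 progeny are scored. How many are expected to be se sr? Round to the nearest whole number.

128

A map distance of 36.0 map units corresponds to a recombination frequency of 0.360.
The F1 is se+ sr+ / se sr, so se sr is a parental gamete class with expected frequency (1 − r)/2 = 0.640/2 = 0.3200.
Expected number = 0.3200 × 400 = 128.00 ≈ 128.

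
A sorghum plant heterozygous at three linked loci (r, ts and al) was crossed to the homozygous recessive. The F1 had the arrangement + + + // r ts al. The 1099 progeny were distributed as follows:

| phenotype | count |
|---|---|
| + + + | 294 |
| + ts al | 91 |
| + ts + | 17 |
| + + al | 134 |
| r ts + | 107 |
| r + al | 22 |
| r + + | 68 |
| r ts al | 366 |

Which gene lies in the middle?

The two rarest classes, + ts + and r + al, are the double crossovers. Comparing them with the parentals, only the ts allele has switched, so ts is the middle locus and the order is r – ts – al.

ts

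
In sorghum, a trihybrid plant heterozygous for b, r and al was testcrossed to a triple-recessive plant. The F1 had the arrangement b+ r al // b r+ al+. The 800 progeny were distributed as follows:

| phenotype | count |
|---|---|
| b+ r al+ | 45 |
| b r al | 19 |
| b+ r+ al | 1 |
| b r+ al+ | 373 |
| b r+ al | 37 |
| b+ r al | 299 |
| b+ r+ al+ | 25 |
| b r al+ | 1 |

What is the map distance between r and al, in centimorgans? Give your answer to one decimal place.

The two rarest classes, b+ r+ al and b r al+, are the double crossovers. Comparing them with the parentals, only the r allele has switched, so r is the middle locus and the order is b – r – al.
Crossovers in the r–al interval produce the single-crossover classes b+ r al+ and b r+ al (45 + 37 = 82) plus the double crossovers (2).
RF(r–al) = (82 + 2) / 800 = 84/800 = 0.1050 → 10.5 centimorgans.

10.5 centimorgans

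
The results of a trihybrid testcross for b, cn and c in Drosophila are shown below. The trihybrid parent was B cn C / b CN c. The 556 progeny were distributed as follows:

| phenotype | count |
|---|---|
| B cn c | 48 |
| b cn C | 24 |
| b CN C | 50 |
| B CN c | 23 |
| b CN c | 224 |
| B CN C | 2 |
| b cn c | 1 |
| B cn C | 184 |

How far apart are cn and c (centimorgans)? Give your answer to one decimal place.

18.2 centimorgans

The two rarest classes, B CN C and b cn c, are the double crossovers. Comparing them with the parentals, only the cn allele has switched, so cn is the middle locus and the order is b – cn – c.
Crossovers in the cn–c interval produce the single-crossover classes B cn c and b CN C (48 + 50 = 98) plus the double crossovers (3).
RF(cn–c) = (98 + 3) / 556 = 101/556 = 0.1817 → 18.2 centimorgans.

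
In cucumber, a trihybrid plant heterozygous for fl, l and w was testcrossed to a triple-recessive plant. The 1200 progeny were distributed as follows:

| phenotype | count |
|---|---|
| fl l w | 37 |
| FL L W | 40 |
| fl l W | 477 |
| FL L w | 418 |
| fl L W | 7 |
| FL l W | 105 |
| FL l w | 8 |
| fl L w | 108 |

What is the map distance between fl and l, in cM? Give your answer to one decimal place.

The two most frequent reciprocal classes, FL L w and fl l W, are the parental types, so the F1 was FL L w / fl l W.
The two rarest classes, FL l w and fl L W, are the double crossovers. Comparing them with the parentals, only the l allele has switched, so l is the middle locus and the order is w – l – fl.
Crossovers in the l–fl interval produce the single-crossover classes fl L w and FL l W (108 + 105 = 213) plus the double crossovers (15).
RF(l–fl) = (213 + 15) / 1200 = 228/1200 = 0.1900 → 19.0 cM.

19.0 cM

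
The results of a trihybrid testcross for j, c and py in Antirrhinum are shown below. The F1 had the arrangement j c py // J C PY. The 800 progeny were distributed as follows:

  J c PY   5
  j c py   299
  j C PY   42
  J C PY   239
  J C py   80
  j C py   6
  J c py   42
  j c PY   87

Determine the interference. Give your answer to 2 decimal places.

The two rarest classes, j C py and J c PY, are the double crossovers. Comparing them with the parentals, only the c allele has switched, so c is the middle locus and the order is j – c – py.
j–c: (84 + 11)/800 = 0.1187; c–py: (167 + 11)/800 = 0.2225.
Expected DCO frequency = 0.1187 × 0.2225 ≈ 0.02641; observed = 11/800 ≈ 0.01375.
Coefficient of coincidence = 0.01375/0.02641 ≈ 0.52; interference = 1 − 0.52 = 0.48.

0.48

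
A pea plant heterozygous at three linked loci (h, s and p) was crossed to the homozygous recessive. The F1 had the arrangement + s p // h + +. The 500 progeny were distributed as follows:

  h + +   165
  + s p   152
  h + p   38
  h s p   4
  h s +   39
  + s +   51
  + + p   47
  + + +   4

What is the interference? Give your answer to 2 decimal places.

The two rarest classes, h s p and + + +, are the double crossovers. Comparing them with the parentals, only the h allele has switched, so h is the middle locus and the order is s – h – p.
s–h: (86 + 8)/500 = 0.1880; h–p: (89 + 8)/500 = 0.1940.
Expected DCO frequency = 0.1880 × 0.1940 ≈ 0.03647; observed = 8/500 ≈ 0.01600.
Coefficient of coincidence = 0.01600/0.03647 ≈ 0.44; interference = 1 − 0.44 = 0.56.

0.56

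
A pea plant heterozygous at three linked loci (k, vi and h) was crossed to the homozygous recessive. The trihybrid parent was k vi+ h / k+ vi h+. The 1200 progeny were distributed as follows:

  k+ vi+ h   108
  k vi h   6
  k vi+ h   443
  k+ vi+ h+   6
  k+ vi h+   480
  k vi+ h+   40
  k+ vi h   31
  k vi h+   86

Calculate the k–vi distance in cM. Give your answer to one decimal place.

17.2 cM

The two rarest classes, k vi h and k+ vi+ h+, are the double crossovers. Comparing them with the parentals, only the vi allele has switched, so vi is the middle locus and the order is k – vi – h.
Crossovers in the k–vi interval produce the single-crossover classes k+ vi+ h and k vi h+ (108 + 86 = 194) plus the double crossovers (12).
RF(k–vi) = (194 + 12) / 1200 = 206/1200 = 0.1717 → 17.2 cM.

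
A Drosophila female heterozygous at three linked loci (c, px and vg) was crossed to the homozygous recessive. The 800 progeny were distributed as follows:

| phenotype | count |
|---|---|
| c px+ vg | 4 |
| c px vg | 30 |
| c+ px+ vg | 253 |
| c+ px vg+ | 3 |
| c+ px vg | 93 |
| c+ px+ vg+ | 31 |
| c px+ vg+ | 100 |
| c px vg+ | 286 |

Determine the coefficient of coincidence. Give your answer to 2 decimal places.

The two most frequent reciprocal classes, c+ px+ vg and c px vg+, are the parental types, so the F1 was c+ px+ vg / c px vg+.
The two rarest classes, c px+ vg and c+ px vg+, are the double crossovers. Comparing them with the parentals, only the c allele has switched, so c is the middle locus and the order is vg – c – px.
vg–c: (61 + 7)/800 = 0.0850; c–px: (193 + 7)/800 = 0.2500.
Expected DCO frequency = 0.0850 × 0.2500 ≈ 0.02125; observed = 7/800 ≈ 0.00875.
Coefficient of coincidence = 0.00875/0.02125 ≈ 0.41.

0.41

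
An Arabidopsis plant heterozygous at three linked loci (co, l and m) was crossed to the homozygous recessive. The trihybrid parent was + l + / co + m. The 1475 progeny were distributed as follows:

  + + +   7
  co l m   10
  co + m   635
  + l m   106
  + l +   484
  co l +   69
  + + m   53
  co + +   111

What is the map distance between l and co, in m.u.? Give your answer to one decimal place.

The two rarest classes, + + + and co l m, are the double crossovers. Comparing them with the parentals, only the l allele has switched, so l is the middle locus and the order is m – l – co.
Crossovers in the l–co interval produce the single-crossover classes co l + and + + m (69 + 53 = 122) plus the double crossovers (17).
RF(l–co) = (122 + 17) / 1475 = 139/1475 = 0.0942 → 9.4 m.u.

9.4 m.u.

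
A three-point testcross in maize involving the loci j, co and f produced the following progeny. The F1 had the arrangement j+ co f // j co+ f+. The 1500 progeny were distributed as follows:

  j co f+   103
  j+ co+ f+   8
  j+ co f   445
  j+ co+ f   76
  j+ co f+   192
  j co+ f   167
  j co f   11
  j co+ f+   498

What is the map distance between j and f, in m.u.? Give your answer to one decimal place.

25.2 m.u.

The two rarest classes, j co f and j+ co+ f+, are the double crossovers. Comparing them with the parentals, only the j allele has switched, so j is the middle locus and the order is f – j – co.
Crossovers in the f–j interval produce the single-crossover classes j+ co f+ and j co+ f (192 + 167 = 359) plus the double crossovers (19).
RF(f–j) = (359 + 19) / 1500 = 378/1500 = 0.2520 → 25.2 m.u.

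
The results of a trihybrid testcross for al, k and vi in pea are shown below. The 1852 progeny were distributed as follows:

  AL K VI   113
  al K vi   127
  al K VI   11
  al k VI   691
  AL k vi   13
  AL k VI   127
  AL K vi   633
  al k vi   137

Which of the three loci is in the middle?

The two most frequent reciprocal classes, AL K vi and al k VI, are the parental types, so the F1 was AL K vi / al k VI.
The two rarest classes, AL k vi and al K VI, are the double crossovers. Comparing them with the parentals, only the k allele has switched, so k is the middle locus and the order is vi – k – al.

k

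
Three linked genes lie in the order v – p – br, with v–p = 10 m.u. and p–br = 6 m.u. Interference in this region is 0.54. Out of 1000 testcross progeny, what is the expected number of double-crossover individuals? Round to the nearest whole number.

3

Map distances give recombination frequencies of 0.100 and 0.060 for the two intervals.
With interference 0.54 (so coincidence = 0.46), expected double-crossover frequency = 0.100 × 0.060 × 0.46 = 0.00276.
Expected number = 0.00276 × 1000 = 2.76 ≈ 3.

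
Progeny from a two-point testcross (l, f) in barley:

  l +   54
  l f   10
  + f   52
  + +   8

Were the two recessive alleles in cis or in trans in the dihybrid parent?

trans

The two most frequent classes are + f (52) and l + (54); these are the parental (non-recombinant) types.
So the F1 carried + f on one chromosome and l + on the other — the recessive alleles are on opposite chromosomes (trans / repulsion).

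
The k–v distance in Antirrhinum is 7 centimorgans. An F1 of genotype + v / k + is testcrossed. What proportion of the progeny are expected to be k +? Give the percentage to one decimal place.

A map distance of 7 centimorgans corresponds to a recombination frequency of 0.070.
The F1 is + v / k +, so k + is a parental gamete class with expected frequency (1 − r)/2 = 0.930/2 = 0.4650.
That is 0.4650 = 46.5% of the progeny.

46.5%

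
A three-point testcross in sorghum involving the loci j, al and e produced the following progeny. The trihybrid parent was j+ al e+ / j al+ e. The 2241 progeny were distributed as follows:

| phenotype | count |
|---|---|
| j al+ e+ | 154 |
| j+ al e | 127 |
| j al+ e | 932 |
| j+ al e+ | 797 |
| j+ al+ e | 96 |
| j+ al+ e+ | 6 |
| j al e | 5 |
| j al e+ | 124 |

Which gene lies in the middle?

al

The two rarest classes, j+ al+ e+ and j al e, are the double crossovers. Comparing them with the parentals, only the al allele has switched, so al is the middle locus and the order is e – al – j.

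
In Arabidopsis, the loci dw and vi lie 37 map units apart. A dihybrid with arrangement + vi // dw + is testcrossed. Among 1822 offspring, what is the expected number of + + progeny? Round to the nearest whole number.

A map distance of 37 map units corresponds to a recombination frequency of 0.370.
The F1 is + vi / dw +, so + + is a recombinant gamete class with expected frequency r/2 = 0.370/2 = 0.1850.
Expected number = 0.1850 × 1822 = 337.07 ≈ 337.

337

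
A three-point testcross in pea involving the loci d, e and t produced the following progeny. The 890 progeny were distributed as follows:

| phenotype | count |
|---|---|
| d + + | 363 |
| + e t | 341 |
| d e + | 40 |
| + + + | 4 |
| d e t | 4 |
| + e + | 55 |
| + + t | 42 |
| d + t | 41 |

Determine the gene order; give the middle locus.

d

The two most frequent reciprocal classes, d + + and + e t, are the parental types, so the F1 was d + + / + e t.
The two rarest classes, + + + and d e t, are the double crossovers. Comparing them with the parentals, only the d allele has switched, so d is the middle locus and the order is e – d – t.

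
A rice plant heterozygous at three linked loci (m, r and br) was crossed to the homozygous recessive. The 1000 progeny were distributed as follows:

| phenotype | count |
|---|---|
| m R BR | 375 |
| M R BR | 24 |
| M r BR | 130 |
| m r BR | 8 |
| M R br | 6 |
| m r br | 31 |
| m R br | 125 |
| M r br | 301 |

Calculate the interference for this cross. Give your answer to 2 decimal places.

0.25

The two most frequent reciprocal classes, m R BR and M r br, are the parental types, so the F1 was m R BR / M r br.
The two rarest classes, m r BR and M R br, are the double crossovers. Comparing them with the parentals, only the r allele has switched, so r is the middle locus and the order is br – r – m.
br–r: (255 + 14)/1000 = 0.2690; r–m: (55 + 14)/1000 = 0.0690.
Expected DCO frequency = 0.2690 × 0.0690 ≈ 0.01856; observed = 14/1000 ≈ 0.01400.
Coefficient of coincidence = 0.01400/0.01856 ≈ 0.75; interference = 1 − 0.75 = 0.25.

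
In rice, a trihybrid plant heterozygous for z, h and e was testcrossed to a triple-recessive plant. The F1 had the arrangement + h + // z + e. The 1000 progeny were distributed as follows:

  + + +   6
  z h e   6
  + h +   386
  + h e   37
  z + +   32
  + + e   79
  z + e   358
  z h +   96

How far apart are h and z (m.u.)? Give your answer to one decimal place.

18.7 m.u.

The two rarest classes, + + + and z h e, are the double crossovers. Comparing them with the parentals, only the h allele has switched, so h is the middle locus and the order is z – h – e.
Crossovers in the z–h interval produce the single-crossover classes z h + and + + e (96 + 79 = 175) plus the double crossovers (12).
RF(z–h) = (175 + 12) / 1000 = 187/1000 = 0.1870 → 18.7 m.u.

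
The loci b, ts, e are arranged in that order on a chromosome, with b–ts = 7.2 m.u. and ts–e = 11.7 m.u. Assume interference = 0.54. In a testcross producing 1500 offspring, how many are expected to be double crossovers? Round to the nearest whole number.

6

Map distances give recombination frequencies of 0.072 and 0.117 for the two intervals.
With interference 0.54 (so coincidence = 0.46), expected double-crossover frequency = 0.072 × 0.117 × 0.46 = 0.00388.
Expected number = 0.00388 × 1500 = 5.81 ≈ 6.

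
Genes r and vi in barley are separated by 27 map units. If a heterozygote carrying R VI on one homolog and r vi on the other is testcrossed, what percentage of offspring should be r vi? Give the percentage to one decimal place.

36.5%

A map distance of 27 map units corresponds to a recombination frequency of 0.270.
The F1 is R VI / r vi, so r vi is a parental gamete class with expected frequency (1 − r)/2 = 0.730/2 = 0.3650.
That is 0.3650 = 36.5% of the progeny.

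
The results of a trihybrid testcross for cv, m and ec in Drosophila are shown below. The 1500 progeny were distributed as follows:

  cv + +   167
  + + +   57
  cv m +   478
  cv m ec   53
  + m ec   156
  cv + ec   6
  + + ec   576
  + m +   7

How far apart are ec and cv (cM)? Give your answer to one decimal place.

8.2 cM

The two most frequent reciprocal classes, cv m + and + + ec, are the parental types, so the F1 was cv m + / + + ec.
The two rarest classes, + m + and cv + ec, are the double crossovers. Comparing them with the parentals, only the cv allele has switched, so cv is the middle locus and the order is m – cv – ec.
Crossovers in the cv–ec interval produce the single-crossover classes cv m ec and + + + (53 + 57 = 110) plus the double crossovers (13).
RF(cv–ec) = (110 + 13) / 1500 = 123/1500 = 0.0820 → 8.2 cM.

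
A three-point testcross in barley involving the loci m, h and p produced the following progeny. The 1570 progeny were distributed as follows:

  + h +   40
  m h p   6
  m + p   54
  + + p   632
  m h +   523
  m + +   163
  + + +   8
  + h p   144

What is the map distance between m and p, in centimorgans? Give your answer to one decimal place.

The two most frequent reciprocal classes, m h + and + + p, are the parental types, so the F1 was m h + / + + p.
The two rarest classes, m h p and + + +, are the double crossovers. Comparing them with the parentals, only the p allele has switched, so p is the middle locus and the order is m – p – h.
Crossovers in the m–p interval produce the single-crossover classes + h + and m + p (40 + 54 = 94) plus the double crossovers (14).
RF(m–p) = (94 + 14) / 1570 = 108/1570 = 0.0688 → 6.9 centimorgans.

6.9 centimorgans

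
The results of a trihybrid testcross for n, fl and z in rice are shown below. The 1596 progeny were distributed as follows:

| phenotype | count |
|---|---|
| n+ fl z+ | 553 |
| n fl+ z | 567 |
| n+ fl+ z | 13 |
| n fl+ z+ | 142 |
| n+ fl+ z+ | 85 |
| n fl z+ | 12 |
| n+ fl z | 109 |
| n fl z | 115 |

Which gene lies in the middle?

The two most frequent reciprocal classes, n fl+ z and n+ fl z+, are the parental types, so the F1 was n fl+ z / n+ fl z+.
The two rarest classes, n+ fl+ z and n fl z+, are the double crossovers. Comparing them with the parentals, only the n allele has switched, so n is the middle locus and the order is fl – n – z.

n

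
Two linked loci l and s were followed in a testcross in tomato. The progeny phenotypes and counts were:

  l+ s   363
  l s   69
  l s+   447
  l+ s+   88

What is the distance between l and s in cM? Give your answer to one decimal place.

The two most frequent classes, l+ s (363) and l s+ (447), are the parental types, so the F1 was l+ s / l s+.
The recombinant classes are l+ s+ and l s: 88 + 69 = 157.
Recombination frequency = 157/967 = 0.1624 ≈ 16.2%, i.e. 16.2 cM.

16.2 cM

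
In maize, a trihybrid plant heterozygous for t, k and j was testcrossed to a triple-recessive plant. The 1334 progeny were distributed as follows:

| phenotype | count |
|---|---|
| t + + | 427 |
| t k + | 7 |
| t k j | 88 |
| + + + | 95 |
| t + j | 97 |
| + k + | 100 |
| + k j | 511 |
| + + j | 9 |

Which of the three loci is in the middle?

k

The two most frequent reciprocal classes, + k j and t + +, are the parental types, so the F1 was + k j / t + +.
The two rarest classes, + + j and t k +, are the double crossovers. Comparing them with the parentals, only the k allele has switched, so k is the middle locus and the order is t – k – j.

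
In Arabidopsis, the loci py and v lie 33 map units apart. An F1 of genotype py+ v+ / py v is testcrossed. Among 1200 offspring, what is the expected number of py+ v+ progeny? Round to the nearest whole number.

402

A map distance of 33 map units corresponds to a recombination frequency of 0.330.
The F1 is py+ v+ / py v, so py+ v+ is a parental gamete class with expected frequency (1 − r)/2 = 0.670/2 = 0.3350.
Expected number = 0.3350 × 1200 = 402.00 ≈ 402.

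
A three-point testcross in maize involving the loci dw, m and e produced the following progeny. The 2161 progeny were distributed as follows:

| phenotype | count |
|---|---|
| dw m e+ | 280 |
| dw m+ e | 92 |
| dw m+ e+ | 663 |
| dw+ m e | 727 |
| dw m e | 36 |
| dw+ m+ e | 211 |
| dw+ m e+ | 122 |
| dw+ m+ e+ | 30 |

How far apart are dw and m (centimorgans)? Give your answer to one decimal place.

The two most frequent reciprocal classes, dw+ m e and dw m+ e+, are the parental types, so the F1 was dw+ m e / dw m+ e+.
The two rarest classes, dw m e and dw+ m+ e+, are the double crossovers. Comparing them with the parentals, only the dw allele has switched, so dw is the middle locus and the order is e – dw – m.
Crossovers in the dw–m interval produce the single-crossover classes dw+ m+ e and dw m e+ (211 + 280 = 491) plus the double crossovers (66).
RF(dw–m) = (491 + 66) / 2161 = 557/2161 = 0.2578 → 25.8 centimorgans.

25.8 centimorgans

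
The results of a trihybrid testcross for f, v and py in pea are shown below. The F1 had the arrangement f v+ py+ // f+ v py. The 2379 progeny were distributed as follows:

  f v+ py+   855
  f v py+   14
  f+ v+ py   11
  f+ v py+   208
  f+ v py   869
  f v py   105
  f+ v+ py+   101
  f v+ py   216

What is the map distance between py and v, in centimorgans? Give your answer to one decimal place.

18.9 centimorgans

The two rarest classes, f v py+ and f+ v+ py, are the double crossovers. Comparing them with the parentals, only the v allele has switched, so v is the middle locus and the order is py – v – f.
Crossovers in the py–v interval produce the single-crossover classes f v+ py and f+ v py+ (216 + 208 = 424) plus the double crossovers (25).
RF(py–v) = (424 + 25) / 2379 = 449/2379 = 0.1887 → 18.9 centimorgans.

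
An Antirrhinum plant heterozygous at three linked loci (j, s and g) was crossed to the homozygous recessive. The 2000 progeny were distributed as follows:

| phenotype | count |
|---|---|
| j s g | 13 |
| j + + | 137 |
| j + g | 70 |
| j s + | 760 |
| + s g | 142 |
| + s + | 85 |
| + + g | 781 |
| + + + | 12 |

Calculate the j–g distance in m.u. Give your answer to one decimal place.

9.0 m.u.

The two most frequent reciprocal classes, j s + and + + g, are the parental types, so the F1 was j s + / + + g.
The two rarest classes, j s g and + + +, are the double crossovers. Comparing them with the parentals, only the g allele has switched, so g is the middle locus and the order is s – g – j.
Crossovers in the g–j interval produce the single-crossover classes + s + and j + g (85 + 70 = 155) plus the double crossovers (25).
RF(g–j) = (155 + 25) / 2000 = 180/2000 = 0.0900 → 9.0 m.u.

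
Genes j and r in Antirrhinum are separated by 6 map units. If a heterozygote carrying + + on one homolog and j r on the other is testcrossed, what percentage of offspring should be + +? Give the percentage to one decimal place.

A map distance of 6 map units corresponds to a recombination frequency of 0.060.
The F1 is + + / j r, so + + is a parental gamete class with expected frequency (1 − r)/2 = 0.940/2 = 0.4700.
That is 0.4700 = 47.0% of the progeny.

47.0%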